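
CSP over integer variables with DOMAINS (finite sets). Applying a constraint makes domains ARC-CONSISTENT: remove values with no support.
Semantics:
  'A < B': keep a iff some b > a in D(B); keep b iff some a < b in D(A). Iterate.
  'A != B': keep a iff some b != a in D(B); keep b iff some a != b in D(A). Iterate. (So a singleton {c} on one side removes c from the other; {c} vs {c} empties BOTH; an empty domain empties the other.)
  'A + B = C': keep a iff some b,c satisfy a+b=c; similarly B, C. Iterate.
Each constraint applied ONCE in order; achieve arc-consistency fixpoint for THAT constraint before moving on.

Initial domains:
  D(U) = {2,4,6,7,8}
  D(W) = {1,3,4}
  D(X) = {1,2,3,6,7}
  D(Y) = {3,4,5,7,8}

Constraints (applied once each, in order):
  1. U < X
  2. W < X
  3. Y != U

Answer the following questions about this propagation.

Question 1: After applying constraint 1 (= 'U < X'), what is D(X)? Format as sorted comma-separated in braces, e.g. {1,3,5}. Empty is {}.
Answer: {3,6,7}

Derivation:
Constraint 1 (U < X) on D(U)={2,4,6,7,8} D(X)={1,2,3,6,7}: U {2,4,6,7,8}->{2,4,6}; X {1,2,3,6,7}->{3,6,7}
So after constraint 1: D(X) = {3,6,7}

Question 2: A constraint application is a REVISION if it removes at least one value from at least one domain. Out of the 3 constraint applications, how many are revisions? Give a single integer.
Constraint 1 (U < X) on D(U)={2,4,6,7,8} D(X)={1,2,3,6,7}: U {2,4,6,7,8}->{2,4,6}; X {1,2,3,6,7}->{3,6,7} => REVISION
Constraint 2 (W < X) on D(W)={1,3,4} D(X)={3,6,7}: no change => not a revision
Constraint 3 (Y != U) on D(Y)={3,4,5,7,8} D(U)={2,4,6}: no change => not a revision
Total revisions = 1

Answer: 1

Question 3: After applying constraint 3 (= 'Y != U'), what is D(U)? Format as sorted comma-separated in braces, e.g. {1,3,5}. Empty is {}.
Constraint 1 (U < X) on D(U)={2,4,6,7,8} D(X)={1,2,3,6,7}: U {2,4,6,7,8}->{2,4,6}; X {1,2,3,6,7}->{3,6,7}
Constraint 2 (W < X) on D(W)={1,3,4} D(X)={3,6,7}: no change
Constraint 3 (Y != U) on D(Y)={3,4,5,7,8} D(U)={2,4,6}: no change
So after constraint 3: D(U) = {2,4,6}

Answer: {2,4,6}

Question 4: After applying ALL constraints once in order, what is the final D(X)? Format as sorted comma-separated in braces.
Constraint 1 (U < X) on D(U)={2,4,6,7,8} D(X)={1,2,3,6,7}: U {2,4,6,7,8}->{2,4,6}; X {1,2,3,6,7}->{3,6,7}
Constraint 2 (W < X) on D(W)={1,3,4} D(X)={3,6,7}: no change
Constraint 3 (Y != U) on D(Y)={3,4,5,7,8} D(U)={2,4,6}: no change
So after all 3 constraints: D(X) = {3,6,7}

Answer: {3,6,7}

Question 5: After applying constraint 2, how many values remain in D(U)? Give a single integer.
Answer: 3

Derivation:
Constraint 1 (U < X) on D(U)={2,4,6,7,8} D(X)={1,2,3,6,7}: U {2,4,6,7,8}->{2,4,6}; X {1,2,3,6,7}->{3,6,7}
Constraint 2 (W < X) on D(W)={1,3,4} D(X)={3,6,7}: no change
So after constraint 2: D(U)={2,4,6}, size = 3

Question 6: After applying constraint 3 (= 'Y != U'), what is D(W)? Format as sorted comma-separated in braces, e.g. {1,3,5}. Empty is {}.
Constraint 1 (U < X) on D(U)={2,4,6,7,8} D(X)={1,2,3,6,7}: U {2,4,6,7,8}->{2,4,6}; X {1,2,3,6,7}->{3,6,7}
Constraint 2 (W < X) on D(W)={1,3,4} D(X)={3,6,7}: no change
Constraint 3 (Y != U) on D(Y)={3,4,5,7,8} D(U)={2,4,6}: no change
So after constraint 3: D(W) = {1,3,4}

Answer: {1,3,4}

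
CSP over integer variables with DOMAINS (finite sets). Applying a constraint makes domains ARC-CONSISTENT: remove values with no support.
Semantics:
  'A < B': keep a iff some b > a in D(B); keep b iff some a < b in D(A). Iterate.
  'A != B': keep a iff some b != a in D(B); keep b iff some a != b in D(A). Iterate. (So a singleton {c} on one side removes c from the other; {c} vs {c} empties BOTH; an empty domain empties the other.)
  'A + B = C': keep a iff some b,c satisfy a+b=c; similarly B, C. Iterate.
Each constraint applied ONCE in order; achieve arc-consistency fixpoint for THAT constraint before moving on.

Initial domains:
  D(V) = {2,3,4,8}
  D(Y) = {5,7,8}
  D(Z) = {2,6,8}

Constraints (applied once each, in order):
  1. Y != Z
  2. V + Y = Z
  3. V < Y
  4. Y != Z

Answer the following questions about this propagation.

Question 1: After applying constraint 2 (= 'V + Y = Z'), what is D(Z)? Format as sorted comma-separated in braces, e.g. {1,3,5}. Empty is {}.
Constraint 1 (Y != Z) on D(Y)={5,7,8} D(Z)={2,6,8}: no change
Constraint 2 (V + Y = Z) on D(V)={2,3,4,8} D(Y)={5,7,8} D(Z)={2,6,8}: V {2,3,4,8}->{3}; Y {5,7,8}->{5}; Z {2,6,8}->{8}
So after constraint 2: D(Z) = {8}

Answer: {8}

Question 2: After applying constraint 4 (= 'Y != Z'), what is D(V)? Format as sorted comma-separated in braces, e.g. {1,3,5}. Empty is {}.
Constraint 1 (Y != Z) on D(Y)={5,7,8} D(Z)={2,6,8}: no change
Constraint 2 (V + Y = Z) on D(V)={2,3,4,8} D(Y)={5,7,8} D(Z)={2,6,8}: V {2,3,4,8}->{3}; Y {5,7,8}->{5}; Z {2,6,8}->{8}
Constraint 3 (V < Y) on D(V)={3} D(Y)={5}: no change
Constraint 4 (Y != Z) on D(Y)={5} D(Z)={8}: no change
So after constraint 4: D(V) = {3}

Answer: {3}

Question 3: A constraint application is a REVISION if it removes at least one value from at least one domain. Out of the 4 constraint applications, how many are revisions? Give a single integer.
Constraint 1 (Y != Z) on D(Y)={5,7,8} D(Z)={2,6,8}: no change => not a revision
Constraint 2 (V + Y = Z) on D(V)={2,3,4,8} D(Y)={5,7,8} D(Z)={2,6,8}: V {2,3,4,8}->{3}; Y {5,7,8}->{5}; Z {2,6,8}->{8} => REVISION
Constraint 3 (V < Y) on D(V)={3} D(Y)={5}: no change => not a revision
Constraint 4 (Y != Z) on D(Y)={5} D(Z)={8}: no change => not a revision
Total revisions = 1

Answer: 1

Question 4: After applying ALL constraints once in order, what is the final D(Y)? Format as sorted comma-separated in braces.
Constraint 1 (Y != Z) on D(Y)={5,7,8} D(Z)={2,6,8}: no change
Constraint 2 (V + Y = Z) on D(V)={2,3,4,8} D(Y)={5,7,8} D(Z)={2,6,8}: V {2,3,4,8}->{3}; Y {5,7,8}->{5}; Z {2,6,8}->{8}
Constraint 3 (V < Y) on D(V)={3} D(Y)={5}: no change
Constraint 4 (Y != Z) on D(Y)={5} D(Z)={8}: no change
So after all 4 constraints: D(Y) = {5}

Answer: {5}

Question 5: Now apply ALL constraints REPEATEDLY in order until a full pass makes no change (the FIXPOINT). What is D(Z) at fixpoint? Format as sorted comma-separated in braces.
pass 0 (initial): D(Z)={2,6,8}
pass 1: V {2,3,4,8}->{3}; Y {5,7,8}->{5}; Z {2,6,8}->{8}
pass 2: no change
Fixpoint after 2 passes: D(Z) = {8}

Answer: {8}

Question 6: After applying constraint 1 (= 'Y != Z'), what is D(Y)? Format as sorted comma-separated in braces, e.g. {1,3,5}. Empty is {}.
Answer: {5,7,8}

Derivation:
Constraint 1 (Y != Z) on D(Y)={5,7,8} D(Z)={2,6,8}: no change
So after constraint 1: D(Y) = {5,7,8}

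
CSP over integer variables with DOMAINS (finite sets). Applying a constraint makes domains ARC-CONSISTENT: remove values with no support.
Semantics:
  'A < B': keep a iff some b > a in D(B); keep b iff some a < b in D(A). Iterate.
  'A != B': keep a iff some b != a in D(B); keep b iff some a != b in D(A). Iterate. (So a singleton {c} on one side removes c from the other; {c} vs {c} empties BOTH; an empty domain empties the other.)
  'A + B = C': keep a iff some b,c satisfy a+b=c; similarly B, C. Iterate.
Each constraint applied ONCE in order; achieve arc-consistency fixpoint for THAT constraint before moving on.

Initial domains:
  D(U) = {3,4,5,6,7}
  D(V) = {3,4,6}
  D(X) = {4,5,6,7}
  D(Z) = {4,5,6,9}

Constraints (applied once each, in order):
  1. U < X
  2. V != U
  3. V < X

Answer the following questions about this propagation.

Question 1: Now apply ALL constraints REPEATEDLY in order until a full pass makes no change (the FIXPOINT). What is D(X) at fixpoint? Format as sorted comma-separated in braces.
Answer: {4,5,6,7}

Derivation:
pass 0 (initial): D(X)={4,5,6,7}
pass 1: U {3,4,5,6,7}->{3,4,5,6}
pass 2: no change
Fixpoint after 2 passes: D(X) = {4,5,6,7}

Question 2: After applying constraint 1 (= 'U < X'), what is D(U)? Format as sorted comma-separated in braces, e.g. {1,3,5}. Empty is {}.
Answer: {3,4,5,6}

Derivation:
Constraint 1 (U < X) on D(U)={3,4,5,6,7} D(X)={4,5,6,7}: U {3,4,5,6,7}->{3,4,5,6}
So after constraint 1: D(U) = {3,4,5,6}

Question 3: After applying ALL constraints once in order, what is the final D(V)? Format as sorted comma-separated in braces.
Constraint 1 (U < X) on D(U)={3,4,5,6,7} D(X)={4,5,6,7}: U {3,4,5,6,7}->{3,4,5,6}
Constraint 2 (V != U) on D(V)={3,4,6} D(U)={3,4,5,6}: no change
Constraint 3 (V < X) on D(V)={3,4,6} D(X)={4,5,6,7}: no change
So after all 3 constraints: D(V) = {3,4,6}

Answer: {3,4,6}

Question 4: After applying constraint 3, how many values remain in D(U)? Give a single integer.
Constraint 1 (U < X) on D(U)={3,4,5,6,7} D(X)={4,5,6,7}: U {3,4,5,6,7}->{3,4,5,6}
Constraint 2 (V != U) on D(V)={3,4,6} D(U)={3,4,5,6}: no change
Constraint 3 (V < X) on D(V)={3,4,6} D(X)={4,5,6,7}: no change
So after constraint 3: D(U)={3,4,5,6}, size = 4

Answer: 4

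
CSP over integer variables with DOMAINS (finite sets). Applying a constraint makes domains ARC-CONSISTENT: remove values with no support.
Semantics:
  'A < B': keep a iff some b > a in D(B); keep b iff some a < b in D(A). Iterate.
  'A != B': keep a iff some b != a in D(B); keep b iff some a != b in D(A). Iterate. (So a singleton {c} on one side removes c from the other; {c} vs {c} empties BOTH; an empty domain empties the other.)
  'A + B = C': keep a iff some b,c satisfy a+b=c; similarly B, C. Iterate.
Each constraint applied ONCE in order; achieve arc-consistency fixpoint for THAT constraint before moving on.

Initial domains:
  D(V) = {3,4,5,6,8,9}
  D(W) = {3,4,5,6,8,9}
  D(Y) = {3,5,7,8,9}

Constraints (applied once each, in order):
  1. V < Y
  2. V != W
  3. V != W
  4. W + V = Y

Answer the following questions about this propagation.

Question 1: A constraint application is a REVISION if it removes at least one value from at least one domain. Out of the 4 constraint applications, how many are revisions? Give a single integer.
Constraint 1 (V < Y) on D(V)={3,4,5,6,8,9} D(Y)={3,5,7,8,9}: V {3,4,5,6,8,9}->{3,4,5,6,8}; Y {3,5,7,8,9}->{5,7,8,9} => REVISION
Constraint 2 (V != W) on D(V)={3,4,5,6,8} D(W)={3,4,5,6,8,9}: no change => not a revision
Constraint 3 (V != W) on D(V)={3,4,5,6,8} D(W)={3,4,5,6,8,9}: no change => not a revision
Constraint 4 (W + V = Y) on D(W)={3,4,5,6,8,9} D(V)={3,4,5,6,8} D(Y)={5,7,8,9}: W {3,4,5,6,8,9}->{3,4,5,6}; V {3,4,5,6,8}->{3,4,5,6}; Y {5,7,8,9}->{7,8,9} => REVISION
Total revisions = 2

Answer: 2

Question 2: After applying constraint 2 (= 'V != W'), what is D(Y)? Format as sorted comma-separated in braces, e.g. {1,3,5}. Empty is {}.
Constraint 1 (V < Y) on D(V)={3,4,5,6,8,9} D(Y)={3,5,7,8,9}: V {3,4,5,6,8,9}->{3,4,5,6,8}; Y {3,5,7,8,9}->{5,7,8,9}
Constraint 2 (V != W) on D(V)={3,4,5,6,8} D(W)={3,4,5,6,8,9}: no change
So after constraint 2: D(Y) = {5,7,8,9}

Answer: {5,7,8,9}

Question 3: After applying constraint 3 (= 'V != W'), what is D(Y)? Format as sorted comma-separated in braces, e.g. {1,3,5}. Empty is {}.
Answer: {5,7,8,9}

Derivation:
Constraint 1 (V < Y) on D(V)={3,4,5,6,8,9} D(Y)={3,5,7,8,9}: V {3,4,5,6,8,9}->{3,4,5,6,8}; Y {3,5,7,8,9}->{5,7,8,9}
Constraint 2 (V != W) on D(V)={3,4,5,6,8} D(W)={3,4,5,6,8,9}: no change
Constraint 3 (V != W) on D(V)={3,4,5,6,8} D(W)={3,4,5,6,8,9}: no change
So after constraint 3: D(Y) = {5,7,8,9}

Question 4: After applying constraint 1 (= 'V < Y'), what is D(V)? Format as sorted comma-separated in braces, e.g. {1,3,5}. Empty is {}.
Answer: {3,4,5,6,8}

Derivation:
Constraint 1 (V < Y) on D(V)={3,4,5,6,8,9} D(Y)={3,5,7,8,9}: V {3,4,5,6,8,9}->{3,4,5,6,8}; Y {3,5,7,8,9}->{5,7,8,9}
So after constraint 1: D(V) = {3,4,5,6,8}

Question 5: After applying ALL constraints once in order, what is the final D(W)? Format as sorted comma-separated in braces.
Answer: {3,4,5,6}

Derivation:
Constraint 1 (V < Y) on D(V)={3,4,5,6,8,9} D(Y)={3,5,7,8,9}: V {3,4,5,6,8,9}->{3,4,5,6,8}; Y {3,5,7,8,9}->{5,7,8,9}
Constraint 2 (V != W) on D(V)={3,4,5,6,8} D(W)={3,4,5,6,8,9}: no change
Constraint 3 (V != W) on D(V)={3,4,5,6,8} D(W)={3,4,5,6,8,9}: no change
Constraint 4 (W + V = Y) on D(W)={3,4,5,6,8,9} D(V)={3,4,5,6,8} D(Y)={5,7,8,9}: W {3,4,5,6,8,9}->{3,4,5,6}; V {3,4,5,6,8}->{3,4,5,6}; Y {5,7,8,9}->{7,8,9}
So after all 4 constraints: D(W) = {3,4,5,6}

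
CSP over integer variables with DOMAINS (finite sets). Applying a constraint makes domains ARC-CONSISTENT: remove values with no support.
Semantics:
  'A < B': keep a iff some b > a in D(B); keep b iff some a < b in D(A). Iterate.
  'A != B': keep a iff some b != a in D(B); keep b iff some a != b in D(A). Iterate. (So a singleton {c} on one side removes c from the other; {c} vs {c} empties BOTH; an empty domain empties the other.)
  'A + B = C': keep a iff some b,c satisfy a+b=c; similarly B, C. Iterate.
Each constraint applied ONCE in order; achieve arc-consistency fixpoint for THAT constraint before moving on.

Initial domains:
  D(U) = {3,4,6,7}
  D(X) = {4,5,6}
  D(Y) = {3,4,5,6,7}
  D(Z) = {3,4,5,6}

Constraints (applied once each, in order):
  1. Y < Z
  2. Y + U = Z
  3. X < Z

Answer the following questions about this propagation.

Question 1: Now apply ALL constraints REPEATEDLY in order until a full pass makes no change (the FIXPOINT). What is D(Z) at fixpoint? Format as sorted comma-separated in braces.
Answer: {6}

Derivation:
pass 0 (initial): D(Z)={3,4,5,6}
pass 1: U {3,4,6,7}->{3}; X {4,5,6}->{4,5}; Y {3,4,5,6,7}->{3}; Z {3,4,5,6}->{6}
pass 2: no change
Fixpoint after 2 passes: D(Z) = {6}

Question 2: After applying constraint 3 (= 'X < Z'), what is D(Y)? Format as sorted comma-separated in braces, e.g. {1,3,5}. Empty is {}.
Constraint 1 (Y < Z) on D(Y)={3,4,5,6,7} D(Z)={3,4,5,6}: Y {3,4,5,6,7}->{3,4,5}; Z {3,4,5,6}->{4,5,6}
Constraint 2 (Y + U = Z) on D(Y)={3,4,5} D(U)={3,4,6,7} D(Z)={4,5,6}: Y {3,4,5}->{3}; U {3,4,6,7}->{3}; Z {4,5,6}->{6}
Constraint 3 (X < Z) on D(X)={4,5,6} D(Z)={6}: X {4,5,6}->{4,5}
So after constraint 3: D(Y) = {3}

Answer: {3}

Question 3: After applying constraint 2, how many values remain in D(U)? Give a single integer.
Constraint 1 (Y < Z) on D(Y)={3,4,5,6,7} D(Z)={3,4,5,6}: Y {3,4,5,6,7}->{3,4,5}; Z {3,4,5,6}->{4,5,6}
Constraint 2 (Y + U = Z) on D(Y)={3,4,5} D(U)={3,4,6,7} D(Z)={4,5,6}: Y {3,4,5}->{3}; U {3,4,6,7}->{3}; Z {4,5,6}->{6}
So after constraint 2: D(U)={3}, size = 1

Answer: 1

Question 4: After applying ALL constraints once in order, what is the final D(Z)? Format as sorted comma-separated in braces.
Constraint 1 (Y < Z) on D(Y)={3,4,5,6,7} D(Z)={3,4,5,6}: Y {3,4,5,6,7}->{3,4,5}; Z {3,4,5,6}->{4,5,6}
Constraint 2 (Y + U = Z) on D(Y)={3,4,5} D(U)={3,4,6,7} D(Z)={4,5,6}: Y {3,4,5}->{3}; U {3,4,6,7}->{3}; Z {4,5,6}->{6}
Constraint 3 (X < Z) on D(X)={4,5,6} D(Z)={6}: X {4,5,6}->{4,5}
So after all 3 constraints: D(Z) = {6}

Answer: {6}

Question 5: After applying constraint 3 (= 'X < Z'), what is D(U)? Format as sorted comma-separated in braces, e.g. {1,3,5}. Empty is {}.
Constraint 1 (Y < Z) on D(Y)={3,4,5,6,7} D(Z)={3,4,5,6}: Y {3,4,5,6,7}->{3,4,5}; Z {3,4,5,6}->{4,5,6}
Constraint 2 (Y + U = Z) on D(Y)={3,4,5} D(U)={3,4,6,7} D(Z)={4,5,6}: Y {3,4,5}->{3}; U {3,4,6,7}->{3}; Z {4,5,6}->{6}
Constraint 3 (X < Z) on D(X)={4,5,6} D(Z)={6}: X {4,5,6}->{4,5}
So after constraint 3: D(U) = {3}

Answer: {3}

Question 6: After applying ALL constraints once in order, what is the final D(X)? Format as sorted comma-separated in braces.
Constraint 1 (Y < Z) on D(Y)={3,4,5,6,7} D(Z)={3,4,5,6}: Y {3,4,5,6,7}->{3,4,5}; Z {3,4,5,6}->{4,5,6}
Constraint 2 (Y + U = Z) on D(Y)={3,4,5} D(U)={3,4,6,7} D(Z)={4,5,6}: Y {3,4,5}->{3}; U {3,4,6,7}->{3}; Z {4,5,6}->{6}
Constraint 3 (X < Z) on D(X)={4,5,6} D(Z)={6}: X {4,5,6}->{4,5}
So after all 3 constraints: D(X) = {4,5}

Answer: {4,5}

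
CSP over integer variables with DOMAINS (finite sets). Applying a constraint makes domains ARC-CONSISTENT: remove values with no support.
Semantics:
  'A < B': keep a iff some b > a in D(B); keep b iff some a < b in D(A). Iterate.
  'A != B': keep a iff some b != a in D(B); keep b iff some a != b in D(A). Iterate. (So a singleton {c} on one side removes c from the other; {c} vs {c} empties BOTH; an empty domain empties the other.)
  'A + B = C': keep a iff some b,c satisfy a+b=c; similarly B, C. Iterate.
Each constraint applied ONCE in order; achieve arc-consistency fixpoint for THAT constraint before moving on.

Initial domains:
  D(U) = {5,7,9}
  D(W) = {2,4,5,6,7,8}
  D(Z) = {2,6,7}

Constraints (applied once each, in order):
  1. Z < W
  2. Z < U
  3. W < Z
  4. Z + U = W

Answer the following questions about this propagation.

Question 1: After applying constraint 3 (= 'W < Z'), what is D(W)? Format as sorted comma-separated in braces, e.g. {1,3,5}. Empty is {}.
Answer: {4,5,6}

Derivation:
Constraint 1 (Z < W) on D(Z)={2,6,7} D(W)={2,4,5,6,7,8}: W {2,4,5,6,7,8}->{4,5,6,7,8}
Constraint 2 (Z < U) on D(Z)={2,6,7} D(U)={5,7,9}: no change
Constraint 3 (W < Z) on D(W)={4,5,6,7,8} D(Z)={2,6,7}: W {4,5,6,7,8}->{4,5,6}; Z {2,6,7}->{6,7}
So after constraint 3: D(W) = {4,5,6}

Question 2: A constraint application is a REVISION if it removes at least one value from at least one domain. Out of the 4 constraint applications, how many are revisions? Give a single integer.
Answer: 3

Derivation:
Constraint 1 (Z < W) on D(Z)={2,6,7} D(W)={2,4,5,6,7,8}: W {2,4,5,6,7,8}->{4,5,6,7,8} => REVISION
Constraint 2 (Z < U) on D(Z)={2,6,7} D(U)={5,7,9}: no change => not a revision
Constraint 3 (W < Z) on D(W)={4,5,6,7,8} D(Z)={2,6,7}: W {4,5,6,7,8}->{4,5,6}; Z {2,6,7}->{6,7} => REVISION
Constraint 4 (Z + U = W) on D(Z)={6,7} D(U)={5,7,9} D(W)={4,5,6}: Z {6,7}->{}; U {5,7,9}->{}; W {4,5,6}->{} => REVISION
Total revisions = 3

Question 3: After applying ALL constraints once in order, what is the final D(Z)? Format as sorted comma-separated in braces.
Constraint 1 (Z < W) on D(Z)={2,6,7} D(W)={2,4,5,6,7,8}: W {2,4,5,6,7,8}->{4,5,6,7,8}
Constraint 2 (Z < U) on D(Z)={2,6,7} D(U)={5,7,9}: no change
Constraint 3 (W < Z) on D(W)={4,5,6,7,8} D(Z)={2,6,7}: W {4,5,6,7,8}->{4,5,6}; Z {2,6,7}->{6,7}
Constraint 4 (Z + U = W) on D(Z)={6,7} D(U)={5,7,9} D(W)={4,5,6}: Z {6,7}->{}; U {5,7,9}->{}; W {4,5,6}->{}
So after all 4 constraints: D(Z) = {}

Answer: {}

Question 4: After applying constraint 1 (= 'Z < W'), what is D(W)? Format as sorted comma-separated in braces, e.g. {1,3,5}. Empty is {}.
Answer: {4,5,6,7,8}

Derivation:
Constraint 1 (Z < W) on D(Z)={2,6,7} D(W)={2,4,5,6,7,8}: W {2,4,5,6,7,8}->{4,5,6,7,8}
So after constraint 1: D(W) = {4,5,6,7,8}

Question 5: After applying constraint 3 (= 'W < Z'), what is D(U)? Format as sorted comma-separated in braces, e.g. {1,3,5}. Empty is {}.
Answer: {5,7,9}

Derivation:
Constraint 1 (Z < W) on D(Z)={2,6,7} D(W)={2,4,5,6,7,8}: W {2,4,5,6,7,8}->{4,5,6,7,8}
Constraint 2 (Z < U) on D(Z)={2,6,7} D(U)={5,7,9}: no change
Constraint 3 (W < Z) on D(W)={4,5,6,7,8} D(Z)={2,6,7}: W {4,5,6,7,8}->{4,5,6}; Z {2,6,7}->{6,7}
So after constraint 3: D(U) = {5,7,9}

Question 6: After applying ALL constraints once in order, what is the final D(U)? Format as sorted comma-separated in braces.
Constraint 1 (Z < W) on D(Z)={2,6,7} D(W)={2,4,5,6,7,8}: W {2,4,5,6,7,8}->{4,5,6,7,8}
Constraint 2 (Z < U) on D(Z)={2,6,7} D(U)={5,7,9}: no change
Constraint 3 (W < Z) on D(W)={4,5,6,7,8} D(Z)={2,6,7}: W {4,5,6,7,8}->{4,5,6}; Z {2,6,7}->{6,7}
Constraint 4 (Z + U = W) on D(Z)={6,7} D(U)={5,7,9} D(W)={4,5,6}: Z {6,7}->{}; U {5,7,9}->{}; W {4,5,6}->{}
So after all 4 constraints: D(U) = {}

Answer: {}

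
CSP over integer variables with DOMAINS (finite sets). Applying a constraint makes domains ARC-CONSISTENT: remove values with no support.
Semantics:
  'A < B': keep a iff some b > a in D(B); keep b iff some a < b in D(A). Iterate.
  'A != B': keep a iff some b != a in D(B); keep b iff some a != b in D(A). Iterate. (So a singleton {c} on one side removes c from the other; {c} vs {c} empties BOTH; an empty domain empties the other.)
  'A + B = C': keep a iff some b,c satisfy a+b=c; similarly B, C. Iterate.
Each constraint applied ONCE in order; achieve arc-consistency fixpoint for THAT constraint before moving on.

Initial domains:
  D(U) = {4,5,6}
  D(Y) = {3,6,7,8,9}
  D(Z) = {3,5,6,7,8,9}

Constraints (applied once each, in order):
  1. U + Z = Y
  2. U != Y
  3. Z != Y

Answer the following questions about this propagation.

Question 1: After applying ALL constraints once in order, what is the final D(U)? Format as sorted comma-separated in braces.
Constraint 1 (U + Z = Y) on D(U)={4,5,6} D(Z)={3,5,6,7,8,9} D(Y)={3,6,7,8,9}: Z {3,5,6,7,8,9}->{3,5}; Y {3,6,7,8,9}->{7,8,9}
Constraint 2 (U != Y) on D(U)={4,5,6} D(Y)={7,8,9}: no change
Constraint 3 (Z != Y) on D(Z)={3,5} D(Y)={7,8,9}: no change
So after all 3 constraints: D(U) = {4,5,6}

Answer: {4,5,6}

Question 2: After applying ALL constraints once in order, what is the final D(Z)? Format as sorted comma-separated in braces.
Constraint 1 (U + Z = Y) on D(U)={4,5,6} D(Z)={3,5,6,7,8,9} D(Y)={3,6,7,8,9}: Z {3,5,6,7,8,9}->{3,5}; Y {3,6,7,8,9}->{7,8,9}
Constraint 2 (U != Y) on D(U)={4,5,6} D(Y)={7,8,9}: no change
Constraint 3 (Z != Y) on D(Z)={3,5} D(Y)={7,8,9}: no change
So after all 3 constraints: D(Z) = {3,5}

Answer: {3,5}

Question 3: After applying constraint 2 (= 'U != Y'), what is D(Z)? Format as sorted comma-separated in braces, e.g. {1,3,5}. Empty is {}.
Answer: {3,5}

Derivation:
Constraint 1 (U + Z = Y) on D(U)={4,5,6} D(Z)={3,5,6,7,8,9} D(Y)={3,6,7,8,9}: Z {3,5,6,7,8,9}->{3,5}; Y {3,6,7,8,9}->{7,8,9}
Constraint 2 (U != Y) on D(U)={4,5,6} D(Y)={7,8,9}: no change
So after constraint 2: D(Z) = {3,5}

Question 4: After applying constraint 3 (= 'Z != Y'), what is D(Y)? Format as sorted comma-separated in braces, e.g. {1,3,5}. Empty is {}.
Constraint 1 (U + Z = Y) on D(U)={4,5,6} D(Z)={3,5,6,7,8,9} D(Y)={3,6,7,8,9}: Z {3,5,6,7,8,9}->{3,5}; Y {3,6,7,8,9}->{7,8,9}
Constraint 2 (U != Y) on D(U)={4,5,6} D(Y)={7,8,9}: no change
Constraint 3 (Z != Y) on D(Z)={3,5} D(Y)={7,8,9}: no change
So after constraint 3: D(Y) = {7,8,9}

Answer: {7,8,9}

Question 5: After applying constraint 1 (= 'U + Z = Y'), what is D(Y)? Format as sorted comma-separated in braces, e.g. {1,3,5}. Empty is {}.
Constraint 1 (U + Z = Y) on D(U)={4,5,6} D(Z)={3,5,6,7,8,9} D(Y)={3,6,7,8,9}: Z {3,5,6,7,8,9}->{3,5}; Y {3,6,7,8,9}->{7,8,9}
So after constraint 1: D(Y) = {7,8,9}

Answer: {7,8,9}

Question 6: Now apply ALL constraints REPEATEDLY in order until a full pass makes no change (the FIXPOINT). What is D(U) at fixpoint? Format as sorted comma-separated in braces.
Answer: {4,5,6}

Derivation:
pass 0 (initial): D(U)={4,5,6}
pass 1: Y {3,6,7,8,9}->{7,8,9}; Z {3,5,6,7,8,9}->{3,5}
pass 2: no change
Fixpoint after 2 passes: D(U) = {4,5,6}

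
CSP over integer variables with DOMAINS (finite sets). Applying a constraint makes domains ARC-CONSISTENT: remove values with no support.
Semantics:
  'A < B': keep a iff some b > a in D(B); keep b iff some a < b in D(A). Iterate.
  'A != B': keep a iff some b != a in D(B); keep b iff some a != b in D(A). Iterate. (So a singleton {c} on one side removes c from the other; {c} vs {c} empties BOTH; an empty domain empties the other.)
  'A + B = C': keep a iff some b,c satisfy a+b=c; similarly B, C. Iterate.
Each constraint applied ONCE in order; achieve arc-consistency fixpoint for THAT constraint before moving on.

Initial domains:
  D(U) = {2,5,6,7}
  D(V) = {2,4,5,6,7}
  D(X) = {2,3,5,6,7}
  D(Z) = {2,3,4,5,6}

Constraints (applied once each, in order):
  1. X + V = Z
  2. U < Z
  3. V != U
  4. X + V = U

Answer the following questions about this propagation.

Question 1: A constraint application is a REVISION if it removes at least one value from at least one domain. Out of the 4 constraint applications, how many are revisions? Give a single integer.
Answer: 3

Derivation:
Constraint 1 (X + V = Z) on D(X)={2,3,5,6,7} D(V)={2,4,5,6,7} D(Z)={2,3,4,5,6}: X {2,3,5,6,7}->{2,3}; V {2,4,5,6,7}->{2,4}; Z {2,3,4,5,6}->{4,5,6} => REVISION
Constraint 2 (U < Z) on D(U)={2,5,6,7} D(Z)={4,5,6}: U {2,5,6,7}->{2,5} => REVISION
Constraint 3 (V != U) on D(V)={2,4} D(U)={2,5}: no change => not a revision
Constraint 4 (X + V = U) on D(X)={2,3} D(V)={2,4} D(U)={2,5}: X {2,3}->{3}; V {2,4}->{2}; U {2,5}->{5} => REVISION
Total revisions = 3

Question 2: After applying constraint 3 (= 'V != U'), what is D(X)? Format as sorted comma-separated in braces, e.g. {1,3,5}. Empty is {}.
Constraint 1 (X + V = Z) on D(X)={2,3,5,6,7} D(V)={2,4,5,6,7} D(Z)={2,3,4,5,6}: X {2,3,5,6,7}->{2,3}; V {2,4,5,6,7}->{2,4}; Z {2,3,4,5,6}->{4,5,6}
Constraint 2 (U < Z) on D(U)={2,5,6,7} D(Z)={4,5,6}: U {2,5,6,7}->{2,5}
Constraint 3 (V != U) on D(V)={2,4} D(U)={2,5}: no change
So after constraint 3: D(X) = {2,3}

Answer: {2,3}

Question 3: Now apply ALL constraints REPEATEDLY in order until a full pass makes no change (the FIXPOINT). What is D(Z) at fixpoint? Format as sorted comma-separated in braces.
pass 0 (initial): D(Z)={2,3,4,5,6}
pass 1: U {2,5,6,7}->{5}; V {2,4,5,6,7}->{2}; X {2,3,5,6,7}->{3}; Z {2,3,4,5,6}->{4,5,6}
pass 2: U {5}->{}; V {2}->{}; X {3}->{}; Z {4,5,6}->{}
pass 3: no change
Fixpoint after 3 passes: D(Z) = {}

Answer: {}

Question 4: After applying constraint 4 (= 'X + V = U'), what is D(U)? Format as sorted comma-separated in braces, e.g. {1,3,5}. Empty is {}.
Constraint 1 (X + V = Z) on D(X)={2,3,5,6,7} D(V)={2,4,5,6,7} D(Z)={2,3,4,5,6}: X {2,3,5,6,7}->{2,3}; V {2,4,5,6,7}->{2,4}; Z {2,3,4,5,6}->{4,5,6}
Constraint 2 (U < Z) on D(U)={2,5,6,7} D(Z)={4,5,6}: U {2,5,6,7}->{2,5}
Constraint 3 (V != U) on D(V)={2,4} D(U)={2,5}: no change
Constraint 4 (X + V = U) on D(X)={2,3} D(V)={2,4} D(U)={2,5}: X {2,3}->{3}; V {2,4}->{2}; U {2,5}->{5}
So after constraint 4: D(U) = {5}

Answer: {5}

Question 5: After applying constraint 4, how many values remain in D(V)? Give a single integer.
Constraint 1 (X + V = Z) on D(X)={2,3,5,6,7} D(V)={2,4,5,6,7} D(Z)={2,3,4,5,6}: X {2,3,5,6,7}->{2,3}; V {2,4,5,6,7}->{2,4}; Z {2,3,4,5,6}->{4,5,6}
Constraint 2 (U < Z) on D(U)={2,5,6,7} D(Z)={4,5,6}: U {2,5,6,7}->{2,5}
Constraint 3 (V != U) on D(V)={2,4} D(U)={2,5}: no change
Constraint 4 (X + V = U) on D(X)={2,3} D(V)={2,4} D(U)={2,5}: X {2,3}->{3}; V {2,4}->{2}; U {2,5}->{5}
So after constraint 4: D(V)={2}, size = 1

Answer: 1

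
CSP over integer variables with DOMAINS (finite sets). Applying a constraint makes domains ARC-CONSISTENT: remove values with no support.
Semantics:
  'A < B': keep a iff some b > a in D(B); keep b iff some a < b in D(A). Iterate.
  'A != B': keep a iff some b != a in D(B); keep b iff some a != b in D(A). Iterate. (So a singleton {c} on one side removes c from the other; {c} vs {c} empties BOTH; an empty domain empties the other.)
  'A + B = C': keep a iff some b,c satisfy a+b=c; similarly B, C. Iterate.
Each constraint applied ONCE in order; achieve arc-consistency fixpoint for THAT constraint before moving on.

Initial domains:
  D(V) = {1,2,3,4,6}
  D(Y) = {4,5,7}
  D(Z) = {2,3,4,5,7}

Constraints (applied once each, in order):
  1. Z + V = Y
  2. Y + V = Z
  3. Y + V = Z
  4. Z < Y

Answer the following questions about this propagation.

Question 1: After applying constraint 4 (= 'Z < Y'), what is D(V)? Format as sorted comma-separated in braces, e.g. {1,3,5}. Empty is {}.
Constraint 1 (Z + V = Y) on D(Z)={2,3,4,5,7} D(V)={1,2,3,4,6} D(Y)={4,5,7}: Z {2,3,4,5,7}->{2,3,4,5}; V {1,2,3,4,6}->{1,2,3,4}
Constraint 2 (Y + V = Z) on D(Y)={4,5,7} D(V)={1,2,3,4} D(Z)={2,3,4,5}: Y {4,5,7}->{4}; V {1,2,3,4}->{1}; Z {2,3,4,5}->{5}
Constraint 3 (Y + V = Z) on D(Y)={4} D(V)={1} D(Z)={5}: no change
Constraint 4 (Z < Y) on D(Z)={5} D(Y)={4}: Z {5}->{}; Y {4}->{}
So after constraint 4: D(V) = {1}

Answer: {1}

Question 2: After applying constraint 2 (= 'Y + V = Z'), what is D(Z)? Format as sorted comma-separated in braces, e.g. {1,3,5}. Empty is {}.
Constraint 1 (Z + V = Y) on D(Z)={2,3,4,5,7} D(V)={1,2,3,4,6} D(Y)={4,5,7}: Z {2,3,4,5,7}->{2,3,4,5}; V {1,2,3,4,6}->{1,2,3,4}
Constraint 2 (Y + V = Z) on D(Y)={4,5,7} D(V)={1,2,3,4} D(Z)={2,3,4,5}: Y {4,5,7}->{4}; V {1,2,3,4}->{1}; Z {2,3,4,5}->{5}
So after constraint 2: D(Z) = {5}

Answer: {5}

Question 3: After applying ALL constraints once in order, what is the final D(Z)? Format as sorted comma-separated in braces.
Answer: {}

Derivation:
Constraint 1 (Z + V = Y) on D(Z)={2,3,4,5,7} D(V)={1,2,3,4,6} D(Y)={4,5,7}: Z {2,3,4,5,7}->{2,3,4,5}; V {1,2,3,4,6}->{1,2,3,4}
Constraint 2 (Y + V = Z) on D(Y)={4,5,7} D(V)={1,2,3,4} D(Z)={2,3,4,5}: Y {4,5,7}->{4}; V {1,2,3,4}->{1}; Z {2,3,4,5}->{5}
Constraint 3 (Y + V = Z) on D(Y)={4} D(V)={1} D(Z)={5}: no change
Constraint 4 (Z < Y) on D(Z)={5} D(Y)={4}: Z {5}->{}; Y {4}->{}
So after all 4 constraints: D(Z) = {}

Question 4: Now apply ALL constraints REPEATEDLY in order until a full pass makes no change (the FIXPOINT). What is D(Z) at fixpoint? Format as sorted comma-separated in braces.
Answer: {}

Derivation:
pass 0 (initial): D(Z)={2,3,4,5,7}
pass 1: V {1,2,3,4,6}->{1}; Y {4,5,7}->{}; Z {2,3,4,5,7}->{}
pass 2: V {1}->{}
pass 3: no change
Fixpoint after 3 passes: D(Z) = {}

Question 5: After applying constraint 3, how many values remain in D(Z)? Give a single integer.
Constraint 1 (Z + V = Y) on D(Z)={2,3,4,5,7} D(V)={1,2,3,4,6} D(Y)={4,5,7}: Z {2,3,4,5,7}->{2,3,4,5}; V {1,2,3,4,6}->{1,2,3,4}
Constraint 2 (Y + V = Z) on D(Y)={4,5,7} D(V)={1,2,3,4} D(Z)={2,3,4,5}: Y {4,5,7}->{4}; V {1,2,3,4}->{1}; Z {2,3,4,5}->{5}
Constraint 3 (Y + V = Z) on D(Y)={4} D(V)={1} D(Z)={5}: no change
So after constraint 3: D(Z)={5}, size = 1

Answer: 1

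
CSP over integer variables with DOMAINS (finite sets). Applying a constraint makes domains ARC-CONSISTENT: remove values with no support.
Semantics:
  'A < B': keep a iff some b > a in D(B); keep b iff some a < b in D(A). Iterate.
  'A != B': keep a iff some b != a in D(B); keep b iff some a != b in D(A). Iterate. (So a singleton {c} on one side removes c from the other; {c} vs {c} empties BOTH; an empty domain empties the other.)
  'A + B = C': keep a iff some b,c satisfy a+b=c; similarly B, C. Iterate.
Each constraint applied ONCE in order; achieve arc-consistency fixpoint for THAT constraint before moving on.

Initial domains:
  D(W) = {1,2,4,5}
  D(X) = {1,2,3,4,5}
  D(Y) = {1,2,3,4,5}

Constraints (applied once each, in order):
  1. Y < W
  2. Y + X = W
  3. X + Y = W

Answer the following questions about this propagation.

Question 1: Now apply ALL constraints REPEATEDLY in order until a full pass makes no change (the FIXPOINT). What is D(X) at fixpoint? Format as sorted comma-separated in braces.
Answer: {1,2,3,4}

Derivation:
pass 0 (initial): D(X)={1,2,3,4,5}
pass 1: W {1,2,4,5}->{2,4,5}; X {1,2,3,4,5}->{1,2,3,4}; Y {1,2,3,4,5}->{1,2,3,4}
pass 2: no change
Fixpoint after 2 passes: D(X) = {1,2,3,4}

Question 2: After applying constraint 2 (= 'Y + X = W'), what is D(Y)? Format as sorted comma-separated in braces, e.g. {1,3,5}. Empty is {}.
Constraint 1 (Y < W) on D(Y)={1,2,3,4,5} D(W)={1,2,4,5}: Y {1,2,3,4,5}->{1,2,3,4}; W {1,2,4,5}->{2,4,5}
Constraint 2 (Y + X = W) on D(Y)={1,2,3,4} D(X)={1,2,3,4,5} D(W)={2,4,5}: X {1,2,3,4,5}->{1,2,3,4}
So after constraint 2: D(Y) = {1,2,3,4}

Answer: {1,2,3,4}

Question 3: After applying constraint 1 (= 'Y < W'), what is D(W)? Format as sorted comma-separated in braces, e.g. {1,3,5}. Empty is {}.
Constraint 1 (Y < W) on D(Y)={1,2,3,4,5} D(W)={1,2,4,5}: Y {1,2,3,4,5}->{1,2,3,4}; W {1,2,4,5}->{2,4,5}
So after constraint 1: D(W) = {2,4,5}

Answer: {2,4,5}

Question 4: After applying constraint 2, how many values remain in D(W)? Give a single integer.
Constraint 1 (Y < W) on D(Y)={1,2,3,4,5} D(W)={1,2,4,5}: Y {1,2,3,4,5}->{1,2,3,4}; W {1,2,4,5}->{2,4,5}
Constraint 2 (Y + X = W) on D(Y)={1,2,3,4} D(X)={1,2,3,4,5} D(W)={2,4,5}: X {1,2,3,4,5}->{1,2,3,4}
So after constraint 2: D(W)={2,4,5}, size = 3

Answer: 3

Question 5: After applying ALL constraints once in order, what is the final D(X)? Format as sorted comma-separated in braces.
Constraint 1 (Y < W) on D(Y)={1,2,3,4,5} D(W)={1,2,4,5}: Y {1,2,3,4,5}->{1,2,3,4}; W {1,2,4,5}->{2,4,5}
Constraint 2 (Y + X = W) on D(Y)={1,2,3,4} D(X)={1,2,3,4,5} D(W)={2,4,5}: X {1,2,3,4,5}->{1,2,3,4}
Constraint 3 (X + Y = W) on D(X)={1,2,3,4} D(Y)={1,2,3,4} D(W)={2,4,5}: no change
So after all 3 constraints: D(X) = {1,2,3,4}

Answer: {1,2,3,4}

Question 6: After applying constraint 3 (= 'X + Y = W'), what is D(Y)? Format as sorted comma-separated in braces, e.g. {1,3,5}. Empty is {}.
Answer: {1,2,3,4}

Derivation:
Constraint 1 (Y < W) on D(Y)={1,2,3,4,5} D(W)={1,2,4,5}: Y {1,2,3,4,5}->{1,2,3,4}; W {1,2,4,5}->{2,4,5}
Constraint 2 (Y + X = W) on D(Y)={1,2,3,4} D(X)={1,2,3,4,5} D(W)={2,4,5}: X {1,2,3,4,5}->{1,2,3,4}
Constraint 3 (X + Y = W) on D(X)={1,2,3,4} D(Y)={1,2,3,4} D(W)={2,4,5}: no change
So after constraint 3: D(Y) = {1,2,3,4}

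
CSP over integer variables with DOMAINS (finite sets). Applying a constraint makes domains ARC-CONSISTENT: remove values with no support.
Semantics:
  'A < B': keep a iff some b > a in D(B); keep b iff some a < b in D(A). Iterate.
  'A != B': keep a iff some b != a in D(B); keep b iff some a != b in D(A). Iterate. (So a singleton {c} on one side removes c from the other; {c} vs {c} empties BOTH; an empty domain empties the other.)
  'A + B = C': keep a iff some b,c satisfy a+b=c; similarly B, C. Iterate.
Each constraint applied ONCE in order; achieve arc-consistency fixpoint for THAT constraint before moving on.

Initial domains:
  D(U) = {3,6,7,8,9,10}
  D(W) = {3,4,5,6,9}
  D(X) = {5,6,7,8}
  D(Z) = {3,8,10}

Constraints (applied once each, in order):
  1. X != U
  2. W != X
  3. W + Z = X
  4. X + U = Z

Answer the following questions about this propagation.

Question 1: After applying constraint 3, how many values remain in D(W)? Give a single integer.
Constraint 1 (X != U) on D(X)={5,6,7,8} D(U)={3,6,7,8,9,10}: no change
Constraint 2 (W != X) on D(W)={3,4,5,6,9} D(X)={5,6,7,8}: no change
Constraint 3 (W + Z = X) on D(W)={3,4,5,6,9} D(Z)={3,8,10} D(X)={5,6,7,8}: W {3,4,5,6,9}->{3,4,5}; Z {3,8,10}->{3}; X {5,6,7,8}->{6,7,8}
So after constraint 3: D(W)={3,4,5}, size = 3

Answer: 3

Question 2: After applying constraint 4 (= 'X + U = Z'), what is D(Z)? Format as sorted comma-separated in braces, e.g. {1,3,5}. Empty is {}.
Constraint 1 (X != U) on D(X)={5,6,7,8} D(U)={3,6,7,8,9,10}: no change
Constraint 2 (W != X) on D(W)={3,4,5,6,9} D(X)={5,6,7,8}: no change
Constraint 3 (W + Z = X) on D(W)={3,4,5,6,9} D(Z)={3,8,10} D(X)={5,6,7,8}: W {3,4,5,6,9}->{3,4,5}; Z {3,8,10}->{3}; X {5,6,7,8}->{6,7,8}
Constraint 4 (X + U = Z) on D(X)={6,7,8} D(U)={3,6,7,8,9,10} D(Z)={3}: X {6,7,8}->{}; U {3,6,7,8,9,10}->{}; Z {3}->{}
So after constraint 4: D(Z) = {}

Answer: {}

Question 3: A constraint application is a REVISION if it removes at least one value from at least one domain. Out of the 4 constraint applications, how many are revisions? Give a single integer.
Answer: 2

Derivation:
Constraint 1 (X != U) on D(X)={5,6,7,8} D(U)={3,6,7,8,9,10}: no change => not a revision
Constraint 2 (W != X) on D(W)={3,4,5,6,9} D(X)={5,6,7,8}: no change => not a revision
Constraint 3 (W + Z = X) on D(W)={3,4,5,6,9} D(Z)={3,8,10} D(X)={5,6,7,8}: W {3,4,5,6,9}->{3,4,5}; Z {3,8,10}->{3}; X {5,6,7,8}->{6,7,8} => REVISION
Constraint 4 (X + U = Z) on D(X)={6,7,8} D(U)={3,6,7,8,9,10} D(Z)={3}: X {6,7,8}->{}; U {3,6,7,8,9,10}->{}; Z {3}->{} => REVISION
Total revisions = 2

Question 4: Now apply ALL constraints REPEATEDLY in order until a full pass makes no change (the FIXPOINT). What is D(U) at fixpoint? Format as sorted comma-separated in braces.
pass 0 (initial): D(U)={3,6,7,8,9,10}
pass 1: U {3,6,7,8,9,10}->{}; W {3,4,5,6,9}->{3,4,5}; X {5,6,7,8}->{}; Z {3,8,10}->{}
pass 2: W {3,4,5}->{}
pass 3: no change
Fixpoint after 3 passes: D(U) = {}

Answer: {}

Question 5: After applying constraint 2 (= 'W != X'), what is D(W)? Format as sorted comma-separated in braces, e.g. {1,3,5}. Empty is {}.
Constraint 1 (X != U) on D(X)={5,6,7,8} D(U)={3,6,7,8,9,10}: no change
Constraint 2 (W != X) on D(W)={3,4,5,6,9} D(X)={5,6,7,8}: no change
So after constraint 2: D(W) = {3,4,5,6,9}

Answer: {3,4,5,6,9}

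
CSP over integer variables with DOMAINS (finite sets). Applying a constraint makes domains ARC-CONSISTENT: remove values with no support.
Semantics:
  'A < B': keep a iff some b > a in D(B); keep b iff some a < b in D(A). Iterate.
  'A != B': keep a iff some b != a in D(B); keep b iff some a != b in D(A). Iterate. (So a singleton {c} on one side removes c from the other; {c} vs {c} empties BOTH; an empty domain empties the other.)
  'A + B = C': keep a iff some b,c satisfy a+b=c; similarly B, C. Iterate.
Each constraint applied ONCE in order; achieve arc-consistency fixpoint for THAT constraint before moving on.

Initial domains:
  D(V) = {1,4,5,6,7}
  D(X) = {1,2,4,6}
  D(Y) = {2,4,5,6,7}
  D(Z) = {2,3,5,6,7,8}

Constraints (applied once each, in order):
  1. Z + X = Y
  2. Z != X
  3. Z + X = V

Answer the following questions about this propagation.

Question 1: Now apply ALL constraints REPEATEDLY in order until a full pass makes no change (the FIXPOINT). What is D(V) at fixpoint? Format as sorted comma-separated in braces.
Answer: {4,5,6,7}

Derivation:
pass 0 (initial): D(V)={1,4,5,6,7}
pass 1: V {1,4,5,6,7}->{4,5,6,7}; X {1,2,4,6}->{1,2,4}; Y {2,4,5,6,7}->{4,5,6,7}; Z {2,3,5,6,7,8}->{2,3,5,6}
pass 2: no change
Fixpoint after 2 passes: D(V) = {4,5,6,7}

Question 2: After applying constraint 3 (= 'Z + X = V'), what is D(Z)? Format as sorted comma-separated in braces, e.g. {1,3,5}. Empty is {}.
Constraint 1 (Z + X = Y) on D(Z)={2,3,5,6,7,8} D(X)={1,2,4,6} D(Y)={2,4,5,6,7}: Z {2,3,5,6,7,8}->{2,3,5,6}; X {1,2,4,6}->{1,2,4}; Y {2,4,5,6,7}->{4,5,6,7}
Constraint 2 (Z != X) on D(Z)={2,3,5,6} D(X)={1,2,4}: no change
Constraint 3 (Z + X = V) on D(Z)={2,3,5,6} D(X)={1,2,4} D(V)={1,4,5,6,7}: V {1,4,5,6,7}->{4,5,6,7}
So after constraint 3: D(Z) = {2,3,5,6}

Answer: {2,3,5,6}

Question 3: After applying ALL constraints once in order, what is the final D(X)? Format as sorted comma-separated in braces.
Constraint 1 (Z + X = Y) on D(Z)={2,3,5,6,7,8} D(X)={1,2,4,6} D(Y)={2,4,5,6,7}: Z {2,3,5,6,7,8}->{2,3,5,6}; X {1,2,4,6}->{1,2,4}; Y {2,4,5,6,7}->{4,5,6,7}
Constraint 2 (Z != X) on D(Z)={2,3,5,6} D(X)={1,2,4}: no change
Constraint 3 (Z + X = V) on D(Z)={2,3,5,6} D(X)={1,2,4} D(V)={1,4,5,6,7}: V {1,4,5,6,7}->{4,5,6,7}
So after all 3 constraints: D(X) = {1,2,4}

Answer: {1,2,4}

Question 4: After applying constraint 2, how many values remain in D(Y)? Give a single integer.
Constraint 1 (Z + X = Y) on D(Z)={2,3,5,6,7,8} D(X)={1,2,4,6} D(Y)={2,4,5,6,7}: Z {2,3,5,6,7,8}->{2,3,5,6}; X {1,2,4,6}->{1,2,4}; Y {2,4,5,6,7}->{4,5,6,7}
Constraint 2 (Z != X) on D(Z)={2,3,5,6} D(X)={1,2,4}: no change
So after constraint 2: D(Y)={4,5,6,7}, size = 4

Answer: 4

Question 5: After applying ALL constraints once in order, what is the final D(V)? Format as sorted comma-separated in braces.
Constraint 1 (Z + X = Y) on D(Z)={2,3,5,6,7,8} D(X)={1,2,4,6} D(Y)={2,4,5,6,7}: Z {2,3,5,6,7,8}->{2,3,5,6}; X {1,2,4,6}->{1,2,4}; Y {2,4,5,6,7}->{4,5,6,7}
Constraint 2 (Z != X) on D(Z)={2,3,5,6} D(X)={1,2,4}: no change
Constraint 3 (Z + X = V) on D(Z)={2,3,5,6} D(X)={1,2,4} D(V)={1,4,5,6,7}: V {1,4,5,6,7}->{4,5,6,7}
So after all 3 constraints: D(V) = {4,5,6,7}

Answer: {4,5,6,7}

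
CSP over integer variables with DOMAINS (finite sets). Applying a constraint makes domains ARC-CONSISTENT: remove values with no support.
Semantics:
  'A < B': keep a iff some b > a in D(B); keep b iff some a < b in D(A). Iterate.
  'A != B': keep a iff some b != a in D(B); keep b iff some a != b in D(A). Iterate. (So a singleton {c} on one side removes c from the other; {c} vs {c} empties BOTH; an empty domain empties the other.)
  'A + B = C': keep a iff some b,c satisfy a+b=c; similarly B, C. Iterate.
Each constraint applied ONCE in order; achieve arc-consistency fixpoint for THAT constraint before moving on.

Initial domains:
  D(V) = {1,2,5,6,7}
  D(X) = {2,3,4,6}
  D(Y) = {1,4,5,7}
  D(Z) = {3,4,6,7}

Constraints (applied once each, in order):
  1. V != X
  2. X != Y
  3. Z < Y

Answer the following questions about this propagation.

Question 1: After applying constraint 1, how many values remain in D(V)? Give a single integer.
Constraint 1 (V != X) on D(V)={1,2,5,6,7} D(X)={2,3,4,6}: no change
So after constraint 1: D(V)={1,2,5,6,7}, size = 5

Answer: 5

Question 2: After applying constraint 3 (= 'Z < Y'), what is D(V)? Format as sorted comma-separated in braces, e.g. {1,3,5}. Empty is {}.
Answer: {1,2,5,6,7}

Derivation:
Constraint 1 (V != X) on D(V)={1,2,5,6,7} D(X)={2,3,4,6}: no change
Constraint 2 (X != Y) on D(X)={2,3,4,6} D(Y)={1,4,5,7}: no change
Constraint 3 (Z < Y) on D(Z)={3,4,6,7} D(Y)={1,4,5,7}: Z {3,4,6,7}->{3,4,6}; Y {1,4,5,7}->{4,5,7}
So after constraint 3: D(V) = {1,2,5,6,7}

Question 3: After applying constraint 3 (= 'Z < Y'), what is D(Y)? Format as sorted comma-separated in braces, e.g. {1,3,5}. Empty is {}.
Constraint 1 (V != X) on D(V)={1,2,5,6,7} D(X)={2,3,4,6}: no change
Constraint 2 (X != Y) on D(X)={2,3,4,6} D(Y)={1,4,5,7}: no change
Constraint 3 (Z < Y) on D(Z)={3,4,6,7} D(Y)={1,4,5,7}: Z {3,4,6,7}->{3,4,6}; Y {1,4,5,7}->{4,5,7}
So after constraint 3: D(Y) = {4,5,7}

Answer: {4,5,7}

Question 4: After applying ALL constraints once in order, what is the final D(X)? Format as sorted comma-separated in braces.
Answer: {2,3,4,6}

Derivation:
Constraint 1 (V != X) on D(V)={1,2,5,6,7} D(X)={2,3,4,6}: no change
Constraint 2 (X != Y) on D(X)={2,3,4,6} D(Y)={1,4,5,7}: no change
Constraint 3 (Z < Y) on D(Z)={3,4,6,7} D(Y)={1,4,5,7}: Z {3,4,6,7}->{3,4,6}; Y {1,4,5,7}->{4,5,7}
So after all 3 constraints: D(X) = {2,3,4,6}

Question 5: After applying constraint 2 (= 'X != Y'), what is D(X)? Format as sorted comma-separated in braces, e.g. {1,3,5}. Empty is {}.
Constraint 1 (V != X) on D(V)={1,2,5,6,7} D(X)={2,3,4,6}: no change
Constraint 2 (X != Y) on D(X)={2,3,4,6} D(Y)={1,4,5,7}: no change
So after constraint 2: D(X) = {2,3,4,6}

Answer: {2,3,4,6}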